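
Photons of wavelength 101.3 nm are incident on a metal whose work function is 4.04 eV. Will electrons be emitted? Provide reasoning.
Yes

For photoemission, the photon energy must exceed the work function.

Photon energy: E = hc/λ = 12.2393 eV
Work function: φ = 4.04 eV

Since E_photon (12.2393 eV) > φ (4.04 eV), photoemission WILL occur.
The threshold wavelength is λ₀ = hc/φ = 306.9 nm.
Since 101.3 nm < 306.9 nm, the light has sufficient energy.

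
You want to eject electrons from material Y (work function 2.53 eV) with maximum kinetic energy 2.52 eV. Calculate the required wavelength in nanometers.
245.51 nm

From Einstein's equation: KE_max = hc/λ - φ

Rearranging for λ:
hc/λ = KE_max + φ
λ = hc/(KE_max + φ)

Required photon energy:
E_photon = KE_max + φ = 2.52 + 2.53 = 5.05 eV

Required wavelength:
λ = hc/E_photon = (6.626×10⁻³⁴)(3×10⁸) / (5.05 × 1.602×10⁻¹⁹)
λ = 245.51 nm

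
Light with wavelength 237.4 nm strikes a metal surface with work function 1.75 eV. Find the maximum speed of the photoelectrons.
1.1052e+06 m/s

First, find the maximum kinetic energy:
E_photon = hc/λ = 5.2226 eV
KE_max = E_photon - φ = 5.2226 - 1.75 = 3.4726 eV

Convert to Joules: KE_max = 3.4726 × 1.602×10⁻¹⁹ J = 5.5637e-19 J

Then use KE = ½mv² to find velocity:
v = √(2·KE/m) = √(2 × 5.5637e-19 J / 9.109e-31 kg)
v = 1.1052e+06 m/s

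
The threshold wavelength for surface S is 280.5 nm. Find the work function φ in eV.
4.42 eV

At the threshold wavelength, photon energy equals work function:
φ = hc/λ₀

Calculating:
φ = (6.626×10⁻³⁴ J·s)(3×10⁸ m/s) / (280.5×10⁻⁹ m)
φ = 4.42 eV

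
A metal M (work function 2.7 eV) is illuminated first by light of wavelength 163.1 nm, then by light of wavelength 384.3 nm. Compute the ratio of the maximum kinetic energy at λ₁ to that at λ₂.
9.3147

Using Einstein's equation: KE_max = hc/λ - φ

For λ₁ = 163.1 nm:
E₁ = hc/λ₁ = 7.6017 eV
KE₁ = E₁ - φ = 7.6017 - 2.7 = 4.9017 eV

For λ₂ = 384.3 nm:
E₂ = hc/λ₂ = 3.2262 eV
KE₂ = E₂ - φ = 3.2262 - 2.7 = 0.5262 eV

Ratio: KE₁/KE₂ = 4.9017/0.5262 = 9.3147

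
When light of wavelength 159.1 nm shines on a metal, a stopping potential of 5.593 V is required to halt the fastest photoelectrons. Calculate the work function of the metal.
2.20 eV

The stopping potential gives the maximum kinetic energy: KE_max = eV_s = 5.593 eV

From Einstein's photoelectric equation: KE_max = hc/λ - φ
Rearranging: φ = hc/λ - KE_max

Calculate photon energy:
E_photon = hc/λ = (6.626×10⁻³⁴ J·s)(3×10⁸ m/s) / (159.1×10⁻⁹ m) = 7.7928 eV

Therefore:
φ = 7.7928 - 5.593 = 2.20 eV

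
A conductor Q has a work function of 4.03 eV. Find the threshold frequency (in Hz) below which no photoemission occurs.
9.7445e+14 Hz

The threshold frequency is when the photon energy equals the work function:
hf₀ = φ

Solving for f₀:
f₀ = φ/h = (4.03 eV × 1.602×10⁻¹⁹ J/eV) / (6.626×10⁻³⁴ J·s)
f₀ = 9.7445e+14 Hz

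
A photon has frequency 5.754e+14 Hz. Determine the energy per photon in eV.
2.3797 eV

Using E = hf:

E = hf = (6.626×10⁻³⁴ J·s)(5.754e+14 Hz)
E = 2.3797 eV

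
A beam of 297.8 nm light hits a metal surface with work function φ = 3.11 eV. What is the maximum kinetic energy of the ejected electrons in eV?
1.0533 eV

Using Einstein's photoelectric equation: KE_max = hf - φ = hc/λ - φ

First, calculate the photon energy:
E_photon = hc/λ = (6.626×10⁻³⁴ J·s)(3×10⁸ m/s) / (297.8×10⁻⁹ m)
E_photon = 4.1633 eV

Then, the maximum kinetic energy:
KE_max = E_photon - φ = 4.1633 eV - 3.11 eV = 1.0533 eV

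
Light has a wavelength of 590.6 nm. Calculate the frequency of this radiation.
5.0761e+14 Hz

Using the wave equation: c = fλ

Solving for frequency:
f = c/λ = (3×10⁸ m/s) / (590.6×10⁻⁹ m)
f = 5.0761e+14 Hz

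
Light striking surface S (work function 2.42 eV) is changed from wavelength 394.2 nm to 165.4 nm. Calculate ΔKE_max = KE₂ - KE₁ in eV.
4.3508 eV

Using Einstein's equation: KE_max = hc/λ - φ

For λ₁ = 394.2 nm:
KE₁ = hc/λ₁ - φ = 3.1452 - 2.42 = 0.7252 eV

For λ₂ = 165.4 nm:
KE₂ = hc/λ₂ - φ = 7.4960 - 2.42 = 5.0760 eV

Change in KE:
ΔKE = KE₂ - KE₁ = 5.0760 - 0.7252 = 4.3508 eV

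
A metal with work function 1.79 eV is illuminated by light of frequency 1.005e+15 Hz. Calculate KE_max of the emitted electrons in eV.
2.3663 eV

Using Einstein's photoelectric equation: KE_max = hf - φ

First, calculate the photon energy:
E_photon = hf = (6.626×10⁻³⁴ J·s)(1.005e+15 Hz)
E_photon = 4.1563 eV

Then, the maximum kinetic energy:
KE_max = E_photon - φ = 4.1563 eV - 1.79 eV = 2.3663 eV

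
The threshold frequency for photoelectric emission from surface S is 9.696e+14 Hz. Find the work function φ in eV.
4.01 eV

At the threshold frequency, photon energy equals work function:
φ = hf₀

Calculating:
φ = (6.626×10⁻³⁴ J·s)(9.696e+14 Hz)
φ = 4.01 eV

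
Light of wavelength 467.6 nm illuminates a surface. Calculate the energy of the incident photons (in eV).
2.6515 eV

Using E = hf = hc/λ:

E = hc/λ = (6.626×10⁻³⁴ J·s)(3×10⁸ m/s) / (467.6×10⁻⁹ m)
E = 2.6515 eV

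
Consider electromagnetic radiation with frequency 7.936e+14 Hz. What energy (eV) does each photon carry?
3.2821 eV

Using E = hf:

E = hf = (6.626×10⁻³⁴ J·s)(7.936e+14 Hz)
E = 3.2821 eV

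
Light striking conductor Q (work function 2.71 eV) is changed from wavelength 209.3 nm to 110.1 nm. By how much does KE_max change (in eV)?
5.3373 eV

Using Einstein's equation: KE_max = hc/λ - φ

For λ₁ = 209.3 nm:
KE₁ = hc/λ₁ - φ = 5.9238 - 2.71 = 3.2138 eV

For λ₂ = 110.1 nm:
KE₂ = hc/λ₂ - φ = 11.2611 - 2.71 = 8.5511 eV

Change in KE:
ΔKE = KE₂ - KE₁ = 8.5511 - 3.2138 = 5.3373 eV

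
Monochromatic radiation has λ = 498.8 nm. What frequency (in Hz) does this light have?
6.0103e+14 Hz

Using the wave equation: c = fλ

Solving for frequency:
f = c/λ = (3×10⁸ m/s) / (498.8×10⁻⁹ m)
f = 6.0103e+14 Hz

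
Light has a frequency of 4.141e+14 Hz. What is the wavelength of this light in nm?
723.96 nm

Using the wave equation: c = fλ

Solving for wavelength:
λ = c/f = (3×10⁸ m/s) / (4.141e+14 Hz)
λ = 723.96 nm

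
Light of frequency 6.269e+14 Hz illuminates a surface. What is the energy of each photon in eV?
2.5927 eV

Using E = hf:

E = hf = (6.626×10⁻³⁴ J·s)(6.269e+14 Hz)
E = 2.5927 eV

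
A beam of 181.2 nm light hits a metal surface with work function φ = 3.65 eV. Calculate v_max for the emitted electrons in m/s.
1.0597e+06 m/s

First, find the maximum kinetic energy:
E_photon = hc/λ = 6.8424 eV
KE_max = E_photon - φ = 6.8424 - 3.65 = 3.1924 eV

Convert to Joules: KE_max = 3.1924 × 1.602×10⁻¹⁹ J = 5.1148e-19 J

Then use KE = ½mv² to find velocity:
v = √(2·KE/m) = √(2 × 5.1148e-19 J / 9.109e-31 kg)
v = 1.0597e+06 m/s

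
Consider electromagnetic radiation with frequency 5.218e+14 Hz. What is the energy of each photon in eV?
2.1580 eV

Using E = hf:

E = hf = (6.626×10⁻³⁴ J·s)(5.218e+14 Hz)
E = 2.1580 eV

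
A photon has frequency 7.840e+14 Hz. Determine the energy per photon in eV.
3.2424 eV

Using E = hf:

E = hf = (6.626×10⁻³⁴ J·s)(7.840e+14 Hz)
E = 3.2424 eV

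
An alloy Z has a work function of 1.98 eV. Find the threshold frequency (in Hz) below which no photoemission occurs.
4.7876e+14 Hz

The threshold frequency is when the photon energy equals the work function:
hf₀ = φ

Solving for f₀:
f₀ = φ/h = (1.98 eV × 1.602×10⁻¹⁹ J/eV) / (6.626×10⁻³⁴ J·s)
f₀ = 4.7876e+14 Hz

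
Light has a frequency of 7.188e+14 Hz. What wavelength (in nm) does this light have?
417.07 nm

Using the wave equation: c = fλ

Solving for wavelength:
λ = c/f = (3×10⁸ m/s) / (7.188e+14 Hz)
λ = 417.07 nm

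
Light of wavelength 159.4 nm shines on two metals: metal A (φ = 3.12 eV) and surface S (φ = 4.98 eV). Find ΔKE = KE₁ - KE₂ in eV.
1.8600 eV

Using KE_max = hc/λ - φ for each metal:

Photon energy: E = hc/λ = 7.7782 eV

For metal A (φ₁ = 3.12 eV):
KE₁ = E - φ₁ = 7.7782 - 3.12 = 4.6582 eV

For surface S (φ₂ = 4.98 eV):
KE₂ = E - φ₂ = 7.7782 - 4.98 = 2.7982 eV

Difference:
ΔKE = KE₁ - KE₂ = 4.6582 - 2.7982 = 1.8600 eV

Note: The difference equals the difference in work functions: 4.98 - 3.12 = 1.86 eV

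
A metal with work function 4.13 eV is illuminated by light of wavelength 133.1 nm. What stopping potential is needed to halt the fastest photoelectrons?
5.1851 V

The stopping potential V_s satisfies: eV_s = KE_max

First, find KE_max using Einstein's equation:
E_photon = hc/λ = 9.3151 eV
KE_max = E_photon - φ = 9.3151 - 4.13 = 5.1851 eV

Since eV_s = KE_max:
V_s = KE_max/e = 5.1851 V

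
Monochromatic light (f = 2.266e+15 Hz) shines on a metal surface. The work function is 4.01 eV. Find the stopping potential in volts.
5.3614 V

The stopping potential V_s satisfies: eV_s = KE_max

First, find KE_max using Einstein's equation:
E_photon = hf = (6.626×10⁻³⁴ J·s)(2.266e+15 Hz) = 9.3714 eV
KE_max = E_photon - φ = 9.3714 - 4.01 = 5.3614 eV

Since eV_s = KE_max:
V_s = KE_max/e = 5.3614 V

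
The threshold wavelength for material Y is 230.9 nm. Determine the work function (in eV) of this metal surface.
5.37 eV

At the threshold wavelength, photon energy equals work function:
φ = hc/λ₀

Calculating:
φ = (6.626×10⁻³⁴ J·s)(3×10⁸ m/s) / (230.9×10⁻⁹ m)
φ = 5.37 eV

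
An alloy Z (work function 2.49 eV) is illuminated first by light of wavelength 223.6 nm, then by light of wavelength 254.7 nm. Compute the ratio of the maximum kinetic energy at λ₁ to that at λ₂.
1.2847

Using Einstein's equation: KE_max = hc/λ - φ

For λ₁ = 223.6 nm:
E₁ = hc/λ₁ = 5.5449 eV
KE₁ = E₁ - φ = 5.5449 - 2.49 = 3.0549 eV

For λ₂ = 254.7 nm:
E₂ = hc/λ₂ = 4.8679 eV
KE₂ = E₂ - φ = 4.8679 - 2.49 = 2.3779 eV

Ratio: KE₁/KE₂ = 3.0549/2.3779 = 1.2847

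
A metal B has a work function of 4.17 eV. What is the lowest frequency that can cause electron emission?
1.0083e+15 Hz

The threshold frequency is when the photon energy equals the work function:
hf₀ = φ

Solving for f₀:
f₀ = φ/h = (4.17 eV × 1.602×10⁻¹⁹ J/eV) / (6.626×10⁻³⁴ J·s)
f₀ = 1.0083e+15 Hz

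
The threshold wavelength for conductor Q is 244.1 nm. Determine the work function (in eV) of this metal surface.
5.08 eV

At the threshold wavelength, photon energy equals work function:
φ = hc/λ₀

Calculating:
φ = (6.626×10⁻³⁴ J·s)(3×10⁸ m/s) / (244.1×10⁻⁹ m)
φ = 5.08 eV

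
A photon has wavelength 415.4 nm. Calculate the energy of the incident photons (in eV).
2.9847 eV

Using E = hf = hc/λ:

E = hc/λ = (6.626×10⁻³⁴ J·s)(3×10⁸ m/s) / (415.4×10⁻⁹ m)
E = 2.9847 eV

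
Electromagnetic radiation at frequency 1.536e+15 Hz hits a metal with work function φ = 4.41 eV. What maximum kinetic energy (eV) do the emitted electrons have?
1.9424 eV

Using Einstein's photoelectric equation: KE_max = hf - φ

First, calculate the photon energy:
E_photon = hf = (6.626×10⁻³⁴ J·s)(1.536e+15 Hz)
E_photon = 6.3524 eV

Then, the maximum kinetic energy:
KE_max = E_photon - φ = 6.3524 eV - 4.41 eV = 1.9424 eV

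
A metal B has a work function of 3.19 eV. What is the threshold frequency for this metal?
7.7134e+14 Hz

The threshold frequency is when the photon energy equals the work function:
hf₀ = φ

Solving for f₀:
f₀ = φ/h = (3.19 eV × 1.602×10⁻¹⁹ J/eV) / (6.626×10⁻³⁴ J·s)
f₀ = 7.7134e+14 Hz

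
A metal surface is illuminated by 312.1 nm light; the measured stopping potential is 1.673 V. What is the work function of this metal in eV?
2.30 eV

The stopping potential gives the maximum kinetic energy: KE_max = eV_s = 1.673 eV

From Einstein's photoelectric equation: KE_max = hc/λ - φ
Rearranging: φ = hc/λ - KE_max

Calculate photon energy:
E_photon = hc/λ = (6.626×10⁻³⁴ J·s)(3×10⁸ m/s) / (312.1×10⁻⁹ m) = 3.9726 eV

Therefore:
φ = 3.9726 - 1.673 = 2.30 eV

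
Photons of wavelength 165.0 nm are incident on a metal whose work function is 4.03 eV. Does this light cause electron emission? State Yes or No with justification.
Yes

For photoemission, the photon energy must exceed the work function.

Photon energy: E = hc/λ = 7.5142 eV
Work function: φ = 4.03 eV

Since E_photon (7.5142 eV) > φ (4.03 eV), photoemission WILL occur.
The threshold wavelength is λ₀ = hc/φ = 307.7 nm.
Since 165.0 nm < 307.7 nm, the light has sufficient energy.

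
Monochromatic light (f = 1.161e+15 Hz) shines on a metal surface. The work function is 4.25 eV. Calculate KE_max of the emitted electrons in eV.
0.5515 eV

Using Einstein's photoelectric equation: KE_max = hf - φ

First, calculate the photon energy:
E_photon = hf = (6.626×10⁻³⁴ J·s)(1.161e+15 Hz)
E_photon = 4.8015 eV

Then, the maximum kinetic energy:
KE_max = E_photon - φ = 4.8015 eV - 4.25 eV = 0.5515 eV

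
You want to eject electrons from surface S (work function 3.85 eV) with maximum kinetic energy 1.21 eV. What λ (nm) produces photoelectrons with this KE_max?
245.03 nm

From Einstein's equation: KE_max = hc/λ - φ

Rearranging for λ:
hc/λ = KE_max + φ
λ = hc/(KE_max + φ)

Required photon energy:
E_photon = KE_max + φ = 1.21 + 3.85 = 5.06 eV

Required wavelength:
λ = hc/E_photon = (6.626×10⁻³⁴)(3×10⁸) / (5.06 × 1.602×10⁻¹⁹)
λ = 245.03 nm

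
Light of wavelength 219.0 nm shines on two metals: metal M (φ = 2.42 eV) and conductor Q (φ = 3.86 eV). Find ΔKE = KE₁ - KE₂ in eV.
1.4400 eV

Using KE_max = hc/λ - φ for each metal:

Photon energy: E = hc/λ = 5.6614 eV

For metal M (φ₁ = 2.42 eV):
KE₁ = E - φ₁ = 5.6614 - 2.42 = 3.2414 eV

For conductor Q (φ₂ = 3.86 eV):
KE₂ = E - φ₂ = 5.6614 - 3.86 = 1.8014 eV

Difference:
ΔKE = KE₁ - KE₂ = 3.2414 - 1.8014 = 1.4400 eV

Note: The difference equals the difference in work functions: 3.86 - 2.42 = 1.44 eV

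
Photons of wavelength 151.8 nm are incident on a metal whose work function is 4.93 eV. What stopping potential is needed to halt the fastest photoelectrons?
3.2376 V

The stopping potential V_s satisfies: eV_s = KE_max

First, find KE_max using Einstein's equation:
E_photon = hc/λ = 8.1676 eV
KE_max = E_photon - φ = 8.1676 - 4.93 = 3.2376 eV

Since eV_s = KE_max:
V_s = KE_max/e = 3.2376 V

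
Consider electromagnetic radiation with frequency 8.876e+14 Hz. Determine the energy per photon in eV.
3.6708 eV

Using E = hf:

E = hf = (6.626×10⁻³⁴ J·s)(8.876e+14 Hz)
E = 3.6708 eV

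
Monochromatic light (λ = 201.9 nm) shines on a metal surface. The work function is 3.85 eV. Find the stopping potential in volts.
2.2909 V

The stopping potential V_s satisfies: eV_s = KE_max

First, find KE_max using Einstein's equation:
E_photon = hc/λ = 6.1409 eV
KE_max = E_photon - φ = 6.1409 - 3.85 = 2.2909 eV

Since eV_s = KE_max:
V_s = KE_max/e = 2.2909 V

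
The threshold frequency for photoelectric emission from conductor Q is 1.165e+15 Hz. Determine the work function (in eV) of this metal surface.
4.82 eV

At the threshold frequency, photon energy equals work function:
φ = hf₀

Calculating:
φ = (6.626×10⁻³⁴ J·s)(1.165e+15 Hz)
φ = 4.82 eV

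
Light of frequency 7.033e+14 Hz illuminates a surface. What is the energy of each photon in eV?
2.9086 eV

Using E = hf:

E = hf = (6.626×10⁻³⁴ J·s)(7.033e+14 Hz)
E = 2.9086 eV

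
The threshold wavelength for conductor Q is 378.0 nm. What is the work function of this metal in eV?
3.28 eV

At the threshold wavelength, photon energy equals work function:
φ = hc/λ₀

Calculating:
φ = (6.626×10⁻³⁴ J·s)(3×10⁸ m/s) / (378.0×10⁻⁹ m)
φ = 3.28 eV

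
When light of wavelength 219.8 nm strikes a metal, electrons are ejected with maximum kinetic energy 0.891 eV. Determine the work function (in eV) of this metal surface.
4.75 eV

From Einstein's photoelectric equation: KE_max = hf - φ = hc/λ - φ

Rearranging for φ:
φ = hc/λ - KE_max

Calculate photon energy:
E_photon = hc/λ = 5.6408 eV

Therefore:
φ = 5.6408 - 0.891 = 4.75 eV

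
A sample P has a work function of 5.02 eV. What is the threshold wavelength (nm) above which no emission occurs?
246.98 nm

The threshold wavelength is when the photon energy equals the work function:
hc/λ₀ = φ

Solving for λ₀:
λ₀ = hc/φ = (6.626×10⁻³⁴ J·s)(3×10⁸ m/s) / (5.02 eV × 1.602×10⁻¹⁹ J/eV)
λ₀ = 246.98 nm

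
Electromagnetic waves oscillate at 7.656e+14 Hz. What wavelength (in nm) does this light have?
391.58 nm

Using the wave equation: c = fλ

Solving for wavelength:
λ = c/f = (3×10⁸ m/s) / (7.656e+14 Hz)
λ = 391.58 nm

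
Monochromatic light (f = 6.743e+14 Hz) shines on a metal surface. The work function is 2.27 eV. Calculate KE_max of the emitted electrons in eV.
0.5187 eV

Using Einstein's photoelectric equation: KE_max = hf - φ

First, calculate the photon energy:
E_photon = hf = (6.626×10⁻³⁴ J·s)(6.743e+14 Hz)
E_photon = 2.7887 eV

Then, the maximum kinetic energy:
KE_max = E_photon - φ = 2.7887 eV - 2.27 eV = 0.5187 eV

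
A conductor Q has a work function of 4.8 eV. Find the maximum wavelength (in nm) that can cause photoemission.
258.30 nm

The threshold wavelength is when the photon energy equals the work function:
hc/λ₀ = φ

Solving for λ₀:
λ₀ = hc/φ = (6.626×10⁻³⁴ J·s)(3×10⁸ m/s) / (4.8 eV × 1.602×10⁻¹⁹ J/eV)
λ₀ = 258.30 nm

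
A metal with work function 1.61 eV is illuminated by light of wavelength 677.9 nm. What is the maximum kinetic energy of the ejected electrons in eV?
0.2189 eV

Using Einstein's photoelectric equation: KE_max = hf - φ = hc/λ - φ

First, calculate the photon energy:
E_photon = hc/λ = (6.626×10⁻³⁴ J·s)(3×10⁸ m/s) / (677.9×10⁻⁹ m)
E_photon = 1.8289 eV

Then, the maximum kinetic energy:
KE_max = E_photon - φ = 1.8289 eV - 1.61 eV = 0.2189 eV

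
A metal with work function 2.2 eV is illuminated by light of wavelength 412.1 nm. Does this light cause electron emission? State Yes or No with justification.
Yes

For photoemission, the photon energy must exceed the work function.

Photon energy: E = hc/λ = 3.0086 eV
Work function: φ = 2.2 eV

Since E_photon (3.0086 eV) > φ (2.2 eV), photoemission WILL occur.
The threshold wavelength is λ₀ = hc/φ = 563.6 nm.
Since 412.1 nm < 563.6 nm, the light has sufficient energy.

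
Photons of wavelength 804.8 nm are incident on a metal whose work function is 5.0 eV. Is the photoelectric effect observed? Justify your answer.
No

For photoemission, the photon energy must exceed the work function.

Photon energy: E = hc/λ = 1.5406 eV
Work function: φ = 5.0 eV

Since E_photon (1.5406 eV) < φ (5.0 eV), photoemission will NOT occur.
The threshold wavelength is λ₀ = hc/φ = 248.0 nm.
Since 804.8 nm > 248.0 nm, the photons lack sufficient energy.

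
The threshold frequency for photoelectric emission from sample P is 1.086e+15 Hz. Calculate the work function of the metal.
4.49 eV

At the threshold frequency, photon energy equals work function:
φ = hf₀

Calculating:
φ = (6.626×10⁻³⁴ J·s)(1.086e+15 Hz)
φ = 4.49 eV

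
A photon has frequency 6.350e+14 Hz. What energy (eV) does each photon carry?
2.6261 eV

Using E = hf:

E = hf = (6.626×10⁻³⁴ J·s)(6.350e+14 Hz)
E = 2.6261 eV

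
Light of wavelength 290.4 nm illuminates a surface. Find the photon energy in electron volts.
4.2694 eV

Using E = hf = hc/λ:

E = hc/λ = (6.626×10⁻³⁴ J·s)(3×10⁸ m/s) / (290.4×10⁻⁹ m)
E = 4.2694 eV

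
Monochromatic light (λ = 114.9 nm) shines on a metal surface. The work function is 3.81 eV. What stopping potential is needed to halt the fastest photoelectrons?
6.9806 V

The stopping potential V_s satisfies: eV_s = KE_max

First, find KE_max using Einstein's equation:
E_photon = hc/λ = 10.7906 eV
KE_max = E_photon - φ = 10.7906 - 3.81 = 6.9806 eV

Since eV_s = KE_max:
V_s = KE_max/e = 6.9806 V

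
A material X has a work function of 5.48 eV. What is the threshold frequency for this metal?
1.3251e+15 Hz

The threshold frequency is when the photon energy equals the work function:
hf₀ = φ

Solving for f₀:
f₀ = φ/h = (5.48 eV × 1.602×10⁻¹⁹ J/eV) / (6.626×10⁻³⁴ J·s)
f₀ = 1.3251e+15 Hz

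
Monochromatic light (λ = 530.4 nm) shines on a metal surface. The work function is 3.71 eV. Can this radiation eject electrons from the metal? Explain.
No

For photoemission, the photon energy must exceed the work function.

Photon energy: E = hc/λ = 2.3376 eV
Work function: φ = 3.71 eV

Since E_photon (2.3376 eV) < φ (3.71 eV), photoemission will NOT occur.
The threshold wavelength is λ₀ = hc/φ = 334.2 nm.
Since 530.4 nm > 334.2 nm, the photons lack sufficient energy.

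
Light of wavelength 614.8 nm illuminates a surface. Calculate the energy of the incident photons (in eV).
2.0167 eV

Using E = hf = hc/λ:

E = hc/λ = (6.626×10⁻³⁴ J·s)(3×10⁸ m/s) / (614.8×10⁻⁹ m)
E = 2.0167 eV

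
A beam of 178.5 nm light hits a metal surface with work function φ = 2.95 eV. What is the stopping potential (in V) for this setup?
3.9959 V

The stopping potential V_s satisfies: eV_s = KE_max

First, find KE_max using Einstein's equation:
E_photon = hc/λ = 6.9459 eV
KE_max = E_photon - φ = 6.9459 - 2.95 = 3.9959 eV

Since eV_s = KE_max:
V_s = KE_max/e = 3.9959 V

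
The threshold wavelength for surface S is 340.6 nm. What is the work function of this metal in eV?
3.64 eV

At the threshold wavelength, photon energy equals work function:
φ = hc/λ₀

Calculating:
φ = (6.626×10⁻³⁴ J·s)(3×10⁸ m/s) / (340.6×10⁻⁹ m)
φ = 3.64 eV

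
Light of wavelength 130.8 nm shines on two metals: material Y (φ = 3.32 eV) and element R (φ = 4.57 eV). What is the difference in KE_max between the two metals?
1.2500 eV

Using KE_max = hc/λ - φ for each metal:

Photon energy: E = hc/λ = 9.4789 eV

For material Y (φ₁ = 3.32 eV):
KE₁ = E - φ₁ = 9.4789 - 3.32 = 6.1589 eV

For element R (φ₂ = 4.57 eV):
KE₂ = E - φ₂ = 9.4789 - 4.57 = 4.9089 eV

Difference:
ΔKE = KE₁ - KE₂ = 6.1589 - 4.9089 = 1.2500 eV

Note: The difference equals the difference in work functions: 4.57 - 3.32 = 1.25 eV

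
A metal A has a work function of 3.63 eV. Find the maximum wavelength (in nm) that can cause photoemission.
341.55 nm

The threshold wavelength is when the photon energy equals the work function:
hc/λ₀ = φ

Solving for λ₀:
λ₀ = hc/φ = (6.626×10⁻³⁴ J·s)(3×10⁸ m/s) / (3.63 eV × 1.602×10⁻¹⁹ J/eV)
λ₀ = 341.55 nm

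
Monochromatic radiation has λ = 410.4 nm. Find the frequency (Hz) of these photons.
7.3049e+14 Hz

Using the wave equation: c = fλ

Solving for frequency:
f = c/λ = (3×10⁸ m/s) / (410.4×10⁻⁹ m)
f = 7.3049e+14 Hz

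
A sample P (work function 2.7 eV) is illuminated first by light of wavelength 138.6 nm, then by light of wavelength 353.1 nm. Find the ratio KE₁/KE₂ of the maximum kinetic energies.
7.6980

Using Einstein's equation: KE_max = hc/λ - φ

For λ₁ = 138.6 nm:
E₁ = hc/λ₁ = 8.9455 eV
KE₁ = E₁ - φ = 8.9455 - 2.7 = 6.2455 eV

For λ₂ = 353.1 nm:
E₂ = hc/λ₂ = 3.5113 eV
KE₂ = E₂ - φ = 3.5113 - 2.7 = 0.8113 eV

Ratio: KE₁/KE₂ = 6.2455/0.8113 = 7.6980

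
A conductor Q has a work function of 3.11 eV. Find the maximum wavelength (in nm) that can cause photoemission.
398.66 nm

The threshold wavelength is when the photon energy equals the work function:
hc/λ₀ = φ

Solving for λ₀:
λ₀ = hc/φ = (6.626×10⁻³⁴ J·s)(3×10⁸ m/s) / (3.11 eV × 1.602×10⁻¹⁹ J/eV)
λ₀ = 398.66 nm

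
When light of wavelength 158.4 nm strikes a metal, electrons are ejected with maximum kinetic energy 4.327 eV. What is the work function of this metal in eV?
3.50 eV

From Einstein's photoelectric equation: KE_max = hf - φ = hc/λ - φ

Rearranging for φ:
φ = hc/λ - KE_max

Calculate photon energy:
E_photon = hc/λ = 7.8273 eV

Therefore:
φ = 7.8273 - 4.327 = 3.50 eV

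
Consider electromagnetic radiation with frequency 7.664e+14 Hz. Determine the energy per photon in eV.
3.1696 eV

Using E = hf:

E = hf = (6.626×10⁻³⁴ J·s)(7.664e+14 Hz)
E = 3.1696 eV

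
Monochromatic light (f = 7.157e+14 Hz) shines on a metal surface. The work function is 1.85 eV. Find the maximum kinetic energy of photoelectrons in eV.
1.1099 eV

Using Einstein's photoelectric equation: KE_max = hf - φ

First, calculate the photon energy:
E_photon = hf = (6.626×10⁻³⁴ J·s)(7.157e+14 Hz)
E_photon = 2.9599 eV

Then, the maximum kinetic energy:
KE_max = E_photon - φ = 2.9599 eV - 1.85 eV = 1.1099 eV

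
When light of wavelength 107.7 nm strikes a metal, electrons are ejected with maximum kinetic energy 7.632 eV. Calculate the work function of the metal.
3.88 eV

From Einstein's photoelectric equation: KE_max = hf - φ = hc/λ - φ

Rearranging for φ:
φ = hc/λ - KE_max

Calculate photon energy:
E_photon = hc/λ = 11.5120 eV

Therefore:
φ = 11.5120 - 7.632 = 3.88 eV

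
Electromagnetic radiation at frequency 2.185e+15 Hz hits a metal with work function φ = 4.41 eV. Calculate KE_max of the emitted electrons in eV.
4.6264 eV

Using Einstein's photoelectric equation: KE_max = hf - φ

First, calculate the photon energy:
E_photon = hf = (6.626×10⁻³⁴ J·s)(2.185e+15 Hz)
E_photon = 9.0364 eV

Then, the maximum kinetic energy:
KE_max = E_photon - φ = 9.0364 eV - 4.41 eV = 4.6264 eV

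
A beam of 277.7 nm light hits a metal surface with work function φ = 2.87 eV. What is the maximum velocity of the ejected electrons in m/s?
7.4897e+05 m/s

First, find the maximum kinetic energy:
E_photon = hc/λ = 4.4647 eV
KE_max = E_photon - φ = 4.4647 - 2.87 = 1.5947 eV

Convert to Joules: KE_max = 1.5947 × 1.602×10⁻¹⁹ J = 2.5550e-19 J

Then use KE = ½mv² to find velocity:
v = √(2·KE/m) = √(2 × 2.5550e-19 J / 9.109e-31 kg)
v = 7.4897e+05 m/s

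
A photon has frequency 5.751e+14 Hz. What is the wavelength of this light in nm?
521.29 nm

Using the wave equation: c = fλ

Solving for wavelength:
λ = c/f = (3×10⁸ m/s) / (5.751e+14 Hz)
λ = 521.29 nm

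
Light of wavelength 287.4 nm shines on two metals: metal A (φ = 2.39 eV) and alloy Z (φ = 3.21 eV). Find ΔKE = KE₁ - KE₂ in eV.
0.8200 eV

Using KE_max = hc/λ - φ for each metal:

Photon energy: E = hc/λ = 4.3140 eV

For metal A (φ₁ = 2.39 eV):
KE₁ = E - φ₁ = 4.3140 - 2.39 = 1.9240 eV

For alloy Z (φ₂ = 3.21 eV):
KE₂ = E - φ₂ = 4.3140 - 3.21 = 1.1040 eV

Difference:
ΔKE = KE₁ - KE₂ = 1.9240 - 1.1040 = 0.8200 eV

Note: The difference equals the difference in work functions: 3.21 - 2.39 = 0.82 eV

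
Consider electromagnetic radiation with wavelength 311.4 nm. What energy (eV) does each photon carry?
3.9815 eV

Using E = hf = hc/λ:

E = hc/λ = (6.626×10⁻³⁴ J·s)(3×10⁸ m/s) / (311.4×10⁻⁹ m)
E = 3.9815 eV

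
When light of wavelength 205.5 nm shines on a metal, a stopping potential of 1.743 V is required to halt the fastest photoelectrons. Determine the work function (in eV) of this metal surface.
4.29 eV

The stopping potential gives the maximum kinetic energy: KE_max = eV_s = 1.743 eV

From Einstein's photoelectric equation: KE_max = hc/λ - φ
Rearranging: φ = hc/λ - KE_max

Calculate photon energy:
E_photon = hc/λ = (6.626×10⁻³⁴ J·s)(3×10⁸ m/s) / (205.5×10⁻⁹ m) = 6.0333 eV

Therefore:
φ = 6.0333 - 1.743 = 4.29 eV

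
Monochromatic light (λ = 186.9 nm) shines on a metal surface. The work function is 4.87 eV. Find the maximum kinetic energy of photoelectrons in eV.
1.7637 eV

Using Einstein's photoelectric equation: KE_max = hf - φ = hc/λ - φ

First, calculate the photon energy:
E_photon = hc/λ = (6.626×10⁻³⁴ J·s)(3×10⁸ m/s) / (186.9×10⁻⁹ m)
E_photon = 6.6337 eV

Then, the maximum kinetic energy:
KE_max = E_photon - φ = 6.6337 eV - 4.87 eV = 1.7637 eV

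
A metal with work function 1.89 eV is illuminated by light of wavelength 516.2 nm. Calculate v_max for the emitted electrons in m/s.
4.2433e+05 m/s

First, find the maximum kinetic energy:
E_photon = hc/λ = 2.4019 eV
KE_max = E_photon - φ = 2.4019 - 1.89 = 0.5119 eV

Convert to Joules: KE_max = 0.5119 × 1.602×10⁻¹⁹ J = 8.2010e-20 J

Then use KE = ½mv² to find velocity:
v = √(2·KE/m) = √(2 × 8.2010e-20 J / 9.109e-31 kg)
v = 4.2433e+05 m/s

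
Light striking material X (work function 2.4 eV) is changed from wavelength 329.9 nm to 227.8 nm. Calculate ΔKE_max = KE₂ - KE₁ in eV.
1.6844 eV

Using Einstein's equation: KE_max = hc/λ - φ

For λ₁ = 329.9 nm:
KE₁ = hc/λ₁ - φ = 3.7582 - 2.4 = 1.3582 eV

For λ₂ = 227.8 nm:
KE₂ = hc/λ₂ - φ = 5.4427 - 2.4 = 3.0427 eV

Change in KE:
ΔKE = KE₂ - KE₁ = 3.0427 - 1.3582 = 1.6844 eV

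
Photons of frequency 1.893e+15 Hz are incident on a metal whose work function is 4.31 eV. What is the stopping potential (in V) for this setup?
3.5188 V

The stopping potential V_s satisfies: eV_s = KE_max

First, find KE_max using Einstein's equation:
E_photon = hf = (6.626×10⁻³⁴ J·s)(1.893e+15 Hz) = 7.8288 eV
KE_max = E_photon - φ = 7.8288 - 4.31 = 3.5188 eV

Since eV_s = KE_max:
V_s = KE_max/e = 3.5188 V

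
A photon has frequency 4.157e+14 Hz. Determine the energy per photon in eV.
1.7192 eV

Using E = hf:

E = hf = (6.626×10⁻³⁴ J·s)(4.157e+14 Hz)
E = 1.7192 eV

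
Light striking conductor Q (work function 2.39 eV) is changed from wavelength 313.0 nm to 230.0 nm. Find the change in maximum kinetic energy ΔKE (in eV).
1.4295 eV

Using Einstein's equation: KE_max = hc/λ - φ

For λ₁ = 313.0 nm:
KE₁ = hc/λ₁ - φ = 3.9612 - 2.39 = 1.5712 eV

For λ₂ = 230.0 nm:
KE₂ = hc/λ₂ - φ = 5.3906 - 2.39 = 3.0006 eV

Change in KE:
ΔKE = KE₂ - KE₁ = 3.0006 - 1.5712 = 1.4295 eV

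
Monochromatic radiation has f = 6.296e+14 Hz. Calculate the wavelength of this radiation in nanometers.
476.16 nm

Using the wave equation: c = fλ

Solving for wavelength:
λ = c/f = (3×10⁸ m/s) / (6.296e+14 Hz)
λ = 476.16 nm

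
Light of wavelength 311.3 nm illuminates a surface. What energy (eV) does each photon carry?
3.9828 eV

Using E = hf = hc/λ:

E = hc/λ = (6.626×10⁻³⁴ J·s)(3×10⁸ m/s) / (311.3×10⁻⁹ m)
E = 3.9828 eV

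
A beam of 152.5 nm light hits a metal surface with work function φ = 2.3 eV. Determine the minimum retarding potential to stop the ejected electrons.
5.8301 V

The stopping potential V_s satisfies: eV_s = KE_max

First, find KE_max using Einstein's equation:
E_photon = hc/λ = 8.1301 eV
KE_max = E_photon - φ = 8.1301 - 2.3 = 5.8301 eV

Since eV_s = KE_max:
V_s = KE_max/e = 5.8301 V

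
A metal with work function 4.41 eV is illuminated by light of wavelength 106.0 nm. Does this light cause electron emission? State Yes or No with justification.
Yes

For photoemission, the photon energy must exceed the work function.

Photon energy: E = hc/λ = 11.6966 eV
Work function: φ = 4.41 eV

Since E_photon (11.6966 eV) > φ (4.41 eV), photoemission WILL occur.
The threshold wavelength is λ₀ = hc/φ = 281.1 nm.
Since 106.0 nm < 281.1 nm, the light has sufficient energy.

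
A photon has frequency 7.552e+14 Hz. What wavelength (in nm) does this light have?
396.97 nm

Using the wave equation: c = fλ

Solving for wavelength:
λ = c/f = (3×10⁸ m/s) / (7.552e+14 Hz)
λ = 396.97 nm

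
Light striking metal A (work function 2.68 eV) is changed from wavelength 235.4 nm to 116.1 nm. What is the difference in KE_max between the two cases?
5.4121 eV

Using Einstein's equation: KE_max = hc/λ - φ

For λ₁ = 235.4 nm:
KE₁ = hc/λ₁ - φ = 5.2670 - 2.68 = 2.5870 eV

For λ₂ = 116.1 nm:
KE₂ = hc/λ₂ - φ = 10.6791 - 2.68 = 7.9991 eV

Change in KE:
ΔKE = KE₂ - KE₁ = 7.9991 - 2.5870 = 5.4121 eV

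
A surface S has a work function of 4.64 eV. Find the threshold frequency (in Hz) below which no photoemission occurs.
1.1219e+15 Hz

The threshold frequency is when the photon energy equals the work function:
hf₀ = φ

Solving for f₀:
f₀ = φ/h = (4.64 eV × 1.602×10⁻¹⁹ J/eV) / (6.626×10⁻³⁴ J·s)
f₀ = 1.1219e+15 Hz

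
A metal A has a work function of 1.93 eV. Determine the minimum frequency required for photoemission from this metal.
4.6667e+14 Hz

The threshold frequency is when the photon energy equals the work function:
hf₀ = φ

Solving for f₀:
f₀ = φ/h = (1.93 eV × 1.602×10⁻¹⁹ J/eV) / (6.626×10⁻³⁴ J·s)
f₀ = 4.6667e+14 Hz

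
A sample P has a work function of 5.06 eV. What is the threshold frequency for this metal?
1.2235e+15 Hz

The threshold frequency is when the photon energy equals the work function:
hf₀ = φ

Solving for f₀:
f₀ = φ/h = (5.06 eV × 1.602×10⁻¹⁹ J/eV) / (6.626×10⁻³⁴ J·s)
f₀ = 1.2235e+15 Hz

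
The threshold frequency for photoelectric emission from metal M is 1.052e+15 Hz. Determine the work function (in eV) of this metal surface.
4.35 eV

At the threshold frequency, photon energy equals work function:
φ = hf₀

Calculating:
φ = (6.626×10⁻³⁴ J·s)(1.052e+15 Hz)
φ = 4.35 eV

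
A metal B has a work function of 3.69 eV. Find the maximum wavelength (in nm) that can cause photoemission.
336.00 nm

The threshold wavelength is when the photon energy equals the work function:
hc/λ₀ = φ

Solving for λ₀:
λ₀ = hc/φ = (6.626×10⁻³⁴ J·s)(3×10⁸ m/s) / (3.69 eV × 1.602×10⁻¹⁹ J/eV)
λ₀ = 336.00 nm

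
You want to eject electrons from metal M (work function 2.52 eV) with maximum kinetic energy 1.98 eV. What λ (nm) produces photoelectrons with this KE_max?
275.52 nm

From Einstein's equation: KE_max = hc/λ - φ

Rearranging for λ:
hc/λ = KE_max + φ
λ = hc/(KE_max + φ)

Required photon energy:
E_photon = KE_max + φ = 1.98 + 2.52 = 4.50 eV

Required wavelength:
λ = hc/E_photon = (6.626×10⁻³⁴)(3×10⁸) / (4.50 × 1.602×10⁻¹⁹)
λ = 275.52 nm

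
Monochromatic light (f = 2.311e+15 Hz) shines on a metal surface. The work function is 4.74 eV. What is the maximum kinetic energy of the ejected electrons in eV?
4.8175 eV

Using Einstein's photoelectric equation: KE_max = hf - φ

First, calculate the photon energy:
E_photon = hf = (6.626×10⁻³⁴ J·s)(2.311e+15 Hz)
E_photon = 9.5575 eV

Then, the maximum kinetic energy:
KE_max = E_photon - φ = 9.5575 eV - 4.74 eV = 4.8175 eV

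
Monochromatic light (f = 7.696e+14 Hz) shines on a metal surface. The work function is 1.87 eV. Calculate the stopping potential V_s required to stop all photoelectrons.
1.3128 V

The stopping potential V_s satisfies: eV_s = KE_max

First, find KE_max using Einstein's equation:
E_photon = hf = (6.626×10⁻³⁴ J·s)(7.696e+14 Hz) = 3.1828 eV
KE_max = E_photon - φ = 3.1828 - 1.87 = 1.3128 eV

Since eV_s = KE_max:
V_s = KE_max/e = 1.3128 V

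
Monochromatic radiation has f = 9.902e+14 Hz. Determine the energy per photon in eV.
4.0951 eV

Using E = hf:

E = hf = (6.626×10⁻³⁴ J·s)(9.902e+14 Hz)
E = 4.0951 eV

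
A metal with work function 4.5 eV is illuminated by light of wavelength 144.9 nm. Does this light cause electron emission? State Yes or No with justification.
Yes

For photoemission, the photon energy must exceed the work function.

Photon energy: E = hc/λ = 8.5565 eV
Work function: φ = 4.5 eV

Since E_photon (8.5565 eV) > φ (4.5 eV), photoemission WILL occur.
The threshold wavelength is λ₀ = hc/φ = 275.5 nm.
Since 144.9 nm < 275.5 nm, the light has sufficient energy.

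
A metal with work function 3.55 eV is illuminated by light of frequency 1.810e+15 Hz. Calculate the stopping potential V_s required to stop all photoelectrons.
3.9356 V

The stopping potential V_s satisfies: eV_s = KE_max

First, find KE_max using Einstein's equation:
E_photon = hf = (6.626×10⁻³⁴ J·s)(1.810e+15 Hz) = 7.4856 eV
KE_max = E_photon - φ = 7.4856 - 3.55 = 3.9356 eV

Since eV_s = KE_max:
V_s = KE_max/e = 3.9356 V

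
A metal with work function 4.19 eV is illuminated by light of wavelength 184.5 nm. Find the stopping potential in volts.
2.5300 V

The stopping potential V_s satisfies: eV_s = KE_max

First, find KE_max using Einstein's equation:
E_photon = hc/λ = 6.7200 eV
KE_max = E_photon - φ = 6.7200 - 4.19 = 2.5300 eV

Since eV_s = KE_max:
V_s = KE_max/e = 2.5300 V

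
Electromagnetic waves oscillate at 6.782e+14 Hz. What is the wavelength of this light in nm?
442.04 nm

Using the wave equation: c = fλ

Solving for wavelength:
λ = c/f = (3×10⁸ m/s) / (6.782e+14 Hz)
λ = 442.04 nm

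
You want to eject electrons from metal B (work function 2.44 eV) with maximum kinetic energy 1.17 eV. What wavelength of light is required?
343.45 nm

From Einstein's equation: KE_max = hc/λ - φ

Rearranging for λ:
hc/λ = KE_max + φ
λ = hc/(KE_max + φ)

Required photon energy:
E_photon = KE_max + φ = 1.17 + 2.44 = 3.61 eV

Required wavelength:
λ = hc/E_photon = (6.626×10⁻³⁴)(3×10⁸) / (3.61 × 1.602×10⁻¹⁹)
λ = 343.45 nm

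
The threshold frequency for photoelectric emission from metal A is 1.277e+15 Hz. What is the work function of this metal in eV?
5.28 eV

At the threshold frequency, photon energy equals work function:
φ = hf₀

Calculating:
φ = (6.626×10⁻³⁴ J·s)(1.277e+15 Hz)
φ = 5.28 eV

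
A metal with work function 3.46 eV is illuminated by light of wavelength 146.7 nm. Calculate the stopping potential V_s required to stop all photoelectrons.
4.9915 V

The stopping potential V_s satisfies: eV_s = KE_max

First, find KE_max using Einstein's equation:
E_photon = hc/λ = 8.4515 eV
KE_max = E_photon - φ = 8.4515 - 3.46 = 4.9915 eV

Since eV_s = KE_max:
V_s = KE_max/e = 4.9915 V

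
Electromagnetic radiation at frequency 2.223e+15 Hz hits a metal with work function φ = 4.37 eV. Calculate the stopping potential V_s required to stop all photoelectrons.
4.8236 V

The stopping potential V_s satisfies: eV_s = KE_max

First, find KE_max using Einstein's equation:
E_photon = hf = (6.626×10⁻³⁴ J·s)(2.223e+15 Hz) = 9.1936 eV
KE_max = E_photon - φ = 9.1936 - 4.37 = 4.8236 eV

Since eV_s = KE_max:
V_s = KE_max/e = 4.8236 V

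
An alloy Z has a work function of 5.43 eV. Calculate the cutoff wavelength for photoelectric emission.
228.33 nm

The threshold wavelength is when the photon energy equals the work function:
hc/λ₀ = φ

Solving for λ₀:
λ₀ = hc/φ = (6.626×10⁻³⁴ J·s)(3×10⁸ m/s) / (5.43 eV × 1.602×10⁻¹⁹ J/eV)
λ₀ = 228.33 nm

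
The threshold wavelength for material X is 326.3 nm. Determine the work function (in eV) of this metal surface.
3.80 eV

At the threshold wavelength, photon energy equals work function:
φ = hc/λ₀

Calculating:
φ = (6.626×10⁻³⁴ J·s)(3×10⁸ m/s) / (326.3×10⁻⁹ m)
φ = 3.80 eV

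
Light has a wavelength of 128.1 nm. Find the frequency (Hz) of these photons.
2.3403e+15 Hz

Using the wave equation: c = fλ

Solving for frequency:
f = c/λ = (3×10⁸ m/s) / (128.1×10⁻⁹ m)
f = 2.3403e+15 Hz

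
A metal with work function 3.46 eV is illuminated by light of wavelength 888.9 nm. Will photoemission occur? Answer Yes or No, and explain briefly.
No

For photoemission, the photon energy must exceed the work function.

Photon energy: E = hc/λ = 1.3948 eV
Work function: φ = 3.46 eV

Since E_photon (1.3948 eV) < φ (3.46 eV), photoemission will NOT occur.
The threshold wavelength is λ₀ = hc/φ = 358.3 nm.
Since 888.9 nm > 358.3 nm, the photons lack sufficient energy.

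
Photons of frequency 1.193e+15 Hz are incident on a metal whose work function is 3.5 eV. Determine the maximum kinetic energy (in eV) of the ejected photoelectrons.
1.4339 eV

Using Einstein's photoelectric equation: KE_max = hf - φ

First, calculate the photon energy:
E_photon = hf = (6.626×10⁻³⁴ J·s)(1.193e+15 Hz)
E_photon = 4.9339 eV

Then, the maximum kinetic energy:
KE_max = E_photon - φ = 4.9339 eV - 3.5 eV = 1.4339 eV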